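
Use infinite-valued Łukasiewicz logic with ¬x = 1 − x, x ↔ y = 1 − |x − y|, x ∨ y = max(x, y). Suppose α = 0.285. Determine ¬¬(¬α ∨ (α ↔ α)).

¬α = 1 − 0.285 = 0.715
α ↔ α = 1 − |0.285 − 0.285| = 1 − 0.000 = 1.000
¬α ∨ (α ↔ α) = max(0.715, 1.000) = 1.000
¬(¬α ∨ (α ↔ α)) = 1 − 1.000 = 0.000
¬¬(¬α ∨ (α ↔ α)) = 1 − 0.000 = 1.000

1.000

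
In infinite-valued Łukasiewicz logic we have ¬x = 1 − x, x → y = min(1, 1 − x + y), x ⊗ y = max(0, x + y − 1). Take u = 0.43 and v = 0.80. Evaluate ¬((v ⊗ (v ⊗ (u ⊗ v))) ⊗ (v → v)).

u ⊗ v = max(0, 0.43 + 0.80 − 1) = max(0, 0.23) = 0.23
v ⊗ (u ⊗ v) = max(0, 0.80 + 0.23 − 1) = max(0, 0.03) = 0.03
v ⊗ (v ⊗ (u ⊗ v)) = max(0, 0.80 + 0.03 − 1) = max(0, -0.17) = 0.00
v → v = min(1, 1 − 0.80 + 0.80) = min(1, 1.00) = 1.00
(v ⊗ (v ⊗ (u ⊗ v))) ⊗ (v → v) = max(0, 0.00 + 1.00 − 1) = max(0, 0.00) = 0.00
¬((v ⊗ (v ⊗ (u ⊗ v))) ⊗ (v → v)) = 1 − 0.00 = 1.00

1.00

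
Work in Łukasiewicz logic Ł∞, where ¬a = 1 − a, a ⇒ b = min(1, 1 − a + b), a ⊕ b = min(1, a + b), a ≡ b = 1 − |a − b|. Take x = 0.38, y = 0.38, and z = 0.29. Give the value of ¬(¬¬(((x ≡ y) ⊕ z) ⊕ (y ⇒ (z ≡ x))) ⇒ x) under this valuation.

0.62

x ≡ y = 1 − |0.38 − 0.38| = 1 − 0.00 = 1.00
(x ≡ y) ⊕ z = min(1, 1.00 + 0.29) = min(1, 1.29) = 1.00
z ≡ x = 1 − |0.29 − 0.38| = 1 − 0.09 = 0.91
y ⇒ (z ≡ x) = min(1, 1 − 0.38 + 0.91) = min(1, 1.53) = 1.00
((x ≡ y) ⊕ z) ⊕ (y ⇒ (z ≡ x)) = min(1, 1.00 + 1.00) = min(1, 2.00) = 1.00
¬(((x ≡ y) ⊕ z) ⊕ (y ⇒ (z ≡ x))) = 1 − 1.00 = 0.00
¬¬(((x ≡ y) ⊕ z) ⊕ (y ⇒ (z ≡ x))) = 1 − 0.00 = 1.00
¬¬(((x ≡ y) ⊕ z) ⊕ (y ⇒ (z ≡ x))) ⇒ x = min(1, 1 − 1.00 + 0.38) = min(1, 0.38) = 0.38
¬(¬¬(((x ≡ y) ⊕ z) ⊕ (y ⇒ (z ≡ x))) ⇒ x) = 1 − 0.38 = 0.62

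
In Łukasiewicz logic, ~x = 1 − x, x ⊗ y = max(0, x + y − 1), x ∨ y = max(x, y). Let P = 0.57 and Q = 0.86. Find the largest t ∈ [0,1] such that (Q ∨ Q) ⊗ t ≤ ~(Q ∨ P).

Q ∨ Q = max(0.86, 0.86) = 0.86
So the left factor is Q ∨ Q = 0.86.
Q ∨ P = max(0.86, 0.57) = 0.86
~(Q ∨ P) = 1 − 0.86 = 0.14
So the right-hand bound is ~(Q ∨ P) = 0.14.
The residuum of the Łukasiewicz t-norm gives the supremum: min(1, 1 − 0.86 + 0.14).
1 − 0.86 + 0.14 = 0.28, so t = min(1, 0.28) = 0.28.
Check: 0.86 ⊗ 0.28 = max(0, 0.14) = 0.14 ≤ 0.14.

0.28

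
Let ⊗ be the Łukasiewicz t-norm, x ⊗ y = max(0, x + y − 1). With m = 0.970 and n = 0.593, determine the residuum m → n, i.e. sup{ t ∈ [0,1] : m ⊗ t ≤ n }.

The residuum of the Łukasiewicz t-norm gives the supremum: min(1, 1 − 0.970 + 0.593).
1 − 0.970 + 0.593 = 0.623, so t = min(1, 0.623) = 0.623.
Check: 0.970 ⊗ 0.623 = max(0, 0.593) = 0.593 ≤ 0.593.

0.623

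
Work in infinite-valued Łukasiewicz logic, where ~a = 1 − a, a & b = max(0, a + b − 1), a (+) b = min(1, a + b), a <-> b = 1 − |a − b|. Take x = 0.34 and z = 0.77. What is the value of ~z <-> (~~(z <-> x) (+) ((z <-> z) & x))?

~z = 1 − 0.77 = 0.23
z <-> x = 1 − |0.77 − 0.34| = 1 − 0.43 = 0.57
~(z <-> x) = 1 − 0.57 = 0.43
~~(z <-> x) = 1 − 0.43 = 0.57
z <-> z = 1 − |0.77 − 0.77| = 1 − 0.00 = 1.00
(z <-> z) & x = max(0, 1.00 + 0.34 − 1) = max(0, 0.34) = 0.34
~~(z <-> x) (+) ((z <-> z) & x) = min(1, 0.57 + 0.34) = min(1, 0.91) = 0.91
~z <-> (~~(z <-> x) (+) ((z <-> z) & x)) = 1 − |0.23 − 0.91| = 1 − 0.68 = 0.32

0.32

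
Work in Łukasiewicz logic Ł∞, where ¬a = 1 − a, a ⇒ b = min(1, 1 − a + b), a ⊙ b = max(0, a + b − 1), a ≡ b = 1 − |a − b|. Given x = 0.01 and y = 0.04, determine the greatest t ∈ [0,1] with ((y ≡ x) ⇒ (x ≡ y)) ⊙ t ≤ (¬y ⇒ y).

0.08

y ≡ x = 1 − |0.04 − 0.01| = 1 − 0.03 = 0.97
x ≡ y = 1 − |0.01 − 0.04| = 1 − 0.03 = 0.97
(y ≡ x) ⇒ (x ≡ y) = min(1, 1 − 0.97 + 0.97) = min(1, 1.00) = 1.00
So the left factor is (y ≡ x) ⇒ (x ≡ y) = 1.00.
¬y = 1 − 0.04 = 0.96
¬y ⇒ y = min(1, 1 − 0.96 + 0.04) = min(1, 0.08) = 0.08
So the right-hand bound is ¬y ⇒ y = 0.08.
The residuum of the Łukasiewicz t-norm gives the supremum: min(1, 1 − 1.00 + 0.08).
1 − 1.00 + 0.08 = 0.08, so t = min(1, 0.08) = 0.08.
Check: 1.00 ⊙ 0.08 = max(0, 0.08) = 0.08 ≤ 0.08.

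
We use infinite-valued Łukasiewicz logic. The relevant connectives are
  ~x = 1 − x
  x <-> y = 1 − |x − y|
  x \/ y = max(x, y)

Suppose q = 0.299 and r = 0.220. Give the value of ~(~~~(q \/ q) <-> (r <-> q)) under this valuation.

q \/ q = max(0.299, 0.299) = 0.299
~(q \/ q) = 1 − 0.299 = 0.701
~~(q \/ q) = 1 − 0.701 = 0.299
~~~(q \/ q) = 1 − 0.299 = 0.701
r <-> q = 1 − |0.220 − 0.299| = 1 − 0.079 = 0.921
~~~(q \/ q) <-> (r <-> q) = 1 − |0.701 − 0.921| = 1 − 0.220 = 0.780
~(~~~(q \/ q) <-> (r <-> q)) = 1 − 0.780 = 0.220

0.220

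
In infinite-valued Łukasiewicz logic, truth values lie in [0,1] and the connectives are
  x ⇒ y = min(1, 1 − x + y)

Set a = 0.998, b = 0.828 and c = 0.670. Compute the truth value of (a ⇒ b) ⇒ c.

0.840

a ⇒ b = min(1, 1 − 0.998 + 0.828) = min(1, 0.830) = 0.830
(a ⇒ b) ⇒ c = min(1, 1 − 0.830 + 0.670) = min(1, 0.840) = 0.840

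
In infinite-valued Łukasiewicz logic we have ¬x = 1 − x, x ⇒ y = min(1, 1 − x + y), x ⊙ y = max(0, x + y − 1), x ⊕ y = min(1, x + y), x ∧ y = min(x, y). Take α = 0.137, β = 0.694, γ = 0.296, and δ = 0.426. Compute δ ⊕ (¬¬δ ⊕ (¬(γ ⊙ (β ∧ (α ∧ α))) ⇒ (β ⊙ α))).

¬δ = 1 − 0.426 = 0.574
¬¬δ = 1 − 0.574 = 0.426
α ∧ α = min(0.137, 0.137) = 0.137
β ∧ (α ∧ α) = min(0.694, 0.137) = 0.137
γ ⊙ (β ∧ (α ∧ α)) = max(0, 0.296 + 0.137 − 1) = max(0, -0.567) = 0.000
¬(γ ⊙ (β ∧ (α ∧ α))) = 1 − 0.000 = 1.000
β ⊙ α = max(0, 0.694 + 0.137 − 1) = max(0, -0.169) = 0.000
¬(γ ⊙ (β ∧ (α ∧ α))) ⇒ (β ⊙ α) = min(1, 1 − 1.000 + 0.000) = min(1, 0.000) = 0.000
¬¬δ ⊕ (¬(γ ⊙ (β ∧ (α ∧ α))) ⇒ (β ⊙ α)) = min(1, 0.426 + 0.000) = min(1, 0.426) = 0.426
δ ⊕ (¬¬δ ⊕ (¬(γ ⊙ (β ∧ (α ∧ α))) ⇒ (β ⊙ α))) = min(1, 0.426 + 0.426) = min(1, 0.852) = 0.852

0.852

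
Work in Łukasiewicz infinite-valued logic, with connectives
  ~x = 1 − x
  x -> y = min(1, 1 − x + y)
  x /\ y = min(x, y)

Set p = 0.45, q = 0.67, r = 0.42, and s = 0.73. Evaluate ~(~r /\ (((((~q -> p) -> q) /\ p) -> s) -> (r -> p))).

~r = 1 − 0.42 = 0.58
~q = 1 − 0.67 = 0.33
~q -> p = min(1, 1 − 0.33 + 0.45) = min(1, 1.12) = 1.00
(~q -> p) -> q = min(1, 1 − 1.00 + 0.67) = min(1, 0.67) = 0.67
((~q -> p) -> q) /\ p = min(0.67, 0.45) = 0.45
(((~q -> p) -> q) /\ p) -> s = min(1, 1 − 0.45 + 0.73) = min(1, 1.28) = 1.00
r -> p = min(1, 1 − 0.42 + 0.45) = min(1, 1.03) = 1.00
((((~q -> p) -> q) /\ p) -> s) -> (r -> p) = min(1, 1 − 1.00 + 1.00) = min(1, 1.00) = 1.00
~r /\ (((((~q -> p) -> q) /\ p) -> s) -> (r -> p)) = min(0.58, 1.00) = 0.58
~(~r /\ (((((~q -> p) -> q) /\ p) -> s) -> (r -> p))) = 1 − 0.58 = 0.42

0.42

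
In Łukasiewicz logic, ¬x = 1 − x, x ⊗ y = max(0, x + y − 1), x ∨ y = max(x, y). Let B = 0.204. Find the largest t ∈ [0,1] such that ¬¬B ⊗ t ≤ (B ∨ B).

1.000

¬B = 1 − 0.204 = 0.796
¬¬B = 1 − 0.796 = 0.204
So the left factor is ¬¬B = 0.204.
B ∨ B = max(0.204, 0.204) = 0.204
So the right-hand bound is B ∨ B = 0.204.
The residuum of the Łukasiewicz t-norm gives the supremum: min(1, 1 − 0.204 + 0.204).
1 − 0.204 + 0.204 = 1.000, so t = min(1, 1.000) = 1.000.
Check: 0.204 ⊗ 1.000 = max(0, 0.204) = 0.204 ≤ 0.204.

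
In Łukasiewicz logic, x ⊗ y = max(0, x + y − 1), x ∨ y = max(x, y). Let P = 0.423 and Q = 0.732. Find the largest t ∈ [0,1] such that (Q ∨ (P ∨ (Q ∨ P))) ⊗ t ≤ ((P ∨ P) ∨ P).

0.691

Q ∨ P = max(0.732, 0.423) = 0.732
P ∨ (Q ∨ P) = max(0.423, 0.732) = 0.732
Q ∨ (P ∨ (Q ∨ P)) = max(0.732, 0.732) = 0.732
So the left factor is Q ∨ (P ∨ (Q ∨ P)) = 0.732.
P ∨ P = max(0.423, 0.423) = 0.423
(P ∨ P) ∨ P = max(0.423, 0.423) = 0.423
So the right-hand bound is (P ∨ P) ∨ P = 0.423.
The residuum of the Łukasiewicz t-norm gives the supremum: min(1, 1 − 0.732 + 0.423).
1 − 0.732 + 0.423 = 0.691, so t = min(1, 0.691) = 0.691.
Check: 0.732 ⊗ 0.691 = max(0, 0.423) = 0.423 ≤ 0.423.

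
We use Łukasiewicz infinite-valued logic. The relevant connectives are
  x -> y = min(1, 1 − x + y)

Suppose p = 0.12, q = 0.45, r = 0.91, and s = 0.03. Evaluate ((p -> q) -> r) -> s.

0.12

p -> q = min(1, 1 − 0.12 + 0.45) = min(1, 1.33) = 1.00
(p -> q) -> r = min(1, 1 − 1.00 + 0.91) = min(1, 0.91) = 0.91
((p -> q) -> r) -> s = min(1, 1 − 0.91 + 0.03) = min(1, 0.12) = 0.12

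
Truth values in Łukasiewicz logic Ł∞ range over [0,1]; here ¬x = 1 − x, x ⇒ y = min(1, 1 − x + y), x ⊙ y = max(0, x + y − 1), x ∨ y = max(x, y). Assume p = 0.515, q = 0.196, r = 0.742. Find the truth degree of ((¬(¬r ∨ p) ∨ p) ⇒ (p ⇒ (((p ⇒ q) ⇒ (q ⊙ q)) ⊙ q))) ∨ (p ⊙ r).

0.970

¬r = 1 − 0.742 = 0.258
¬r ∨ p = max(0.258, 0.515) = 0.515
¬(¬r ∨ p) = 1 − 0.515 = 0.485
¬(¬r ∨ p) ∨ p = max(0.485, 0.515) = 0.515
p ⇒ q = min(1, 1 − 0.515 + 0.196) = min(1, 0.681) = 0.681
q ⊙ q = max(0, 0.196 + 0.196 − 1) = max(0, -0.608) = 0.000
(p ⇒ q) ⇒ (q ⊙ q) = min(1, 1 − 0.681 + 0.000) = min(1, 0.319) = 0.319
((p ⇒ q) ⇒ (q ⊙ q)) ⊙ q = max(0, 0.319 + 0.196 − 1) = max(0, -0.485) = 0.000
p ⇒ (((p ⇒ q) ⇒ (q ⊙ q)) ⊙ q) = min(1, 1 − 0.515 + 0.000) = min(1, 0.485) = 0.485
(¬(¬r ∨ p) ∨ p) ⇒ (p ⇒ (((p ⇒ q) ⇒ (q ⊙ q)) ⊙ q)) = min(1, 1 − 0.515 + 0.485) = min(1, 0.970) = 0.970
p ⊙ r = max(0, 0.515 + 0.742 − 1) = max(0, 0.257) = 0.257
((¬(¬r ∨ p) ∨ p) ⇒ (p ⇒ (((p ⇒ q) ⇒ (q ⊙ q)) ⊙ q))) ∨ (p ⊙ r) = max(0.970, 0.257) = 0.970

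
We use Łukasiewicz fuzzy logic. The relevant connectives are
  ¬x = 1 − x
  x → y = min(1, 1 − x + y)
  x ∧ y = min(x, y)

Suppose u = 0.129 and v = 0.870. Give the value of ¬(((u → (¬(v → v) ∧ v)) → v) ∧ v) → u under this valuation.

v → v = min(1, 1 − 0.870 + 0.870) = min(1, 1.000) = 1.000
¬(v → v) = 1 − 1.000 = 0.000
¬(v → v) ∧ v = min(0.000, 0.870) = 0.000
u → (¬(v → v) ∧ v) = min(1, 1 − 0.129 + 0.000) = min(1, 0.871) = 0.871
(u → (¬(v → v) ∧ v)) → v = min(1, 1 − 0.871 + 0.870) = min(1, 0.999) = 0.999
((u → (¬(v → v) ∧ v)) → v) ∧ v = min(0.999, 0.870) = 0.870
¬(((u → (¬(v → v) ∧ v)) → v) ∧ v) = 1 − 0.870 = 0.130
¬(((u → (¬(v → v) ∧ v)) → v) ∧ v) → u = min(1, 1 − 0.130 + 0.129) = min(1, 0.999) = 0.999

0.999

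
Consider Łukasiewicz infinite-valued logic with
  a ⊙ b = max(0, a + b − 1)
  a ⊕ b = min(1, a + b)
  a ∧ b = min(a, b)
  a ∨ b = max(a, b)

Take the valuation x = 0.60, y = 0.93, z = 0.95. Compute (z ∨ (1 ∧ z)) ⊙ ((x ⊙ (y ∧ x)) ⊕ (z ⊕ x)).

0.95

1 ∧ z = min(1.00, 0.95) = 0.95
z ∨ (1 ∧ z) = max(0.95, 0.95) = 0.95
y ∧ x = min(0.93, 0.60) = 0.60
x ⊙ (y ∧ x) = max(0, 0.60 + 0.60 − 1) = max(0, 0.20) = 0.20
z ⊕ x = min(1, 0.95 + 0.60) = min(1, 1.55) = 1.00
(x ⊙ (y ∧ x)) ⊕ (z ⊕ x) = min(1, 0.20 + 1.00) = min(1, 1.20) = 1.00
(z ∨ (1 ∧ z)) ⊙ ((x ⊙ (y ∧ x)) ⊕ (z ⊕ x)) = max(0, 0.95 + 1.00 − 1) = max(0, 0.95) = 0.95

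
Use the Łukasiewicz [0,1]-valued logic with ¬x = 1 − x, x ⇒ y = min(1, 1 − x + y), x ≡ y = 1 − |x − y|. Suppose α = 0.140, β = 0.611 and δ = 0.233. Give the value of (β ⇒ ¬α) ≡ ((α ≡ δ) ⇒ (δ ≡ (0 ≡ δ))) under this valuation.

¬α = 1 − 0.140 = 0.860
β ⇒ ¬α = min(1, 1 − 0.611 + 0.860) = min(1, 1.249) = 1.000
α ≡ δ = 1 − |0.140 − 0.233| = 1 − 0.093 = 0.907
0 ≡ δ = 1 − |0.000 − 0.233| = 1 − 0.233 = 0.767
δ ≡ (0 ≡ δ) = 1 − |0.233 − 0.767| = 1 − 0.534 = 0.466
(α ≡ δ) ⇒ (δ ≡ (0 ≡ δ)) = min(1, 1 − 0.907 + 0.466) = min(1, 0.559) = 0.559
(β ⇒ ¬α) ≡ ((α ≡ δ) ⇒ (δ ≡ (0 ≡ δ))) = 1 − |1.000 − 0.559| = 1 − 0.441 = 0.559

0.559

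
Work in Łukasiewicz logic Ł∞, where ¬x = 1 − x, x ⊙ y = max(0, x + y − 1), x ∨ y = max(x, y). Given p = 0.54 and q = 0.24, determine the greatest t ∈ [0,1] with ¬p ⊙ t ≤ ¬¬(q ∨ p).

1.00

¬p = 1 − 0.54 = 0.46
So the left factor is ¬p = 0.46.
q ∨ p = max(0.24, 0.54) = 0.54
¬(q ∨ p) = 1 − 0.54 = 0.46
¬¬(q ∨ p) = 1 − 0.46 = 0.54
So the right-hand bound is ¬¬(q ∨ p) = 0.54.
The residuum of the Łukasiewicz t-norm gives the supremum: min(1, 1 − 0.46 + 0.54).
1 − 0.46 + 0.54 = 1.08, so t = min(1, 1.08) = 1.00.
Check: 0.46 ⊙ 1.00 = max(0, 0.46) = 0.46 ≤ 0.54.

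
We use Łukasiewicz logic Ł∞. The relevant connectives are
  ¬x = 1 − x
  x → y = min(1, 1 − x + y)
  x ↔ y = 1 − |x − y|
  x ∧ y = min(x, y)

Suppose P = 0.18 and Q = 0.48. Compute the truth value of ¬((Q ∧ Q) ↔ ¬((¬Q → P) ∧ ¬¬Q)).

Q ∧ Q = min(0.48, 0.48) = 0.48
¬Q = 1 − 0.48 = 0.52
¬Q → P = min(1, 1 − 0.52 + 0.18) = min(1, 0.66) = 0.66
¬¬Q = 1 − 0.52 = 0.48
(¬Q → P) ∧ ¬¬Q = min(0.66, 0.48) = 0.48
¬((¬Q → P) ∧ ¬¬Q) = 1 − 0.48 = 0.52
(Q ∧ Q) ↔ ¬((¬Q → P) ∧ ¬¬Q) = 1 − |0.48 − 0.52| = 1 − 0.04 = 0.96
¬((Q ∧ Q) ↔ ¬((¬Q → P) ∧ ¬¬Q)) = 1 − 0.96 = 0.04

0.04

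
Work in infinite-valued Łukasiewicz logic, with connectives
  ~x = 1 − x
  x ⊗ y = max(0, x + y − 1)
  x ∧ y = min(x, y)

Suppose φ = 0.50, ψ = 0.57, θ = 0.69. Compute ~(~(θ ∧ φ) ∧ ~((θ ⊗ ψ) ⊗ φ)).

0.50

θ ∧ φ = min(0.69, 0.50) = 0.50
~(θ ∧ φ) = 1 − 0.50 = 0.50
θ ⊗ ψ = max(0, 0.69 + 0.57 − 1) = max(0, 0.26) = 0.26
(θ ⊗ ψ) ⊗ φ = max(0, 0.26 + 0.50 − 1) = max(0, -0.24) = 0.00
~((θ ⊗ ψ) ⊗ φ) = 1 − 0.00 = 1.00
~(θ ∧ φ) ∧ ~((θ ⊗ ψ) ⊗ φ) = min(0.50, 1.00) = 0.50
~(~(θ ∧ φ) ∧ ~((θ ⊗ ψ) ⊗ φ)) = 1 − 0.50 = 0.50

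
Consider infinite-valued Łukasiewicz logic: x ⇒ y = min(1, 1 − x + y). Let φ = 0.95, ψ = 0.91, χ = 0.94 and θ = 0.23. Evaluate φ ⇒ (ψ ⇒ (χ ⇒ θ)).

0.43

χ ⇒ θ = min(1, 1 − 0.94 + 0.23) = min(1, 0.29) = 0.29
ψ ⇒ (χ ⇒ θ) = min(1, 1 − 0.91 + 0.29) = min(1, 0.38) = 0.38
φ ⇒ (ψ ⇒ (χ ⇒ θ)) = min(1, 1 − 0.95 + 0.38) = min(1, 0.43) = 0.43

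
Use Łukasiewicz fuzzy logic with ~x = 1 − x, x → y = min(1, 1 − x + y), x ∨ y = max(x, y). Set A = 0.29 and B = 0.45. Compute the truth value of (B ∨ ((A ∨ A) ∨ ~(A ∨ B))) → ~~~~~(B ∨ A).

1.00

A ∨ A = max(0.29, 0.29) = 0.29
A ∨ B = max(0.29, 0.45) = 0.45
~(A ∨ B) = 1 − 0.45 = 0.55
(A ∨ A) ∨ ~(A ∨ B) = max(0.29, 0.55) = 0.55
B ∨ ((A ∨ A) ∨ ~(A ∨ B)) = max(0.45, 0.55) = 0.55
B ∨ A = max(0.45, 0.29) = 0.45
~(B ∨ A) = 1 − 0.45 = 0.55
~~(B ∨ A) = 1 − 0.55 = 0.45
~~~(B ∨ A) = 1 − 0.45 = 0.55
~~~~(B ∨ A) = 1 − 0.55 = 0.45
~~~~~(B ∨ A) = 1 − 0.45 = 0.55
(B ∨ ((A ∨ A) ∨ ~(A ∨ B))) → ~~~~~(B ∨ A) = min(1, 1 − 0.55 + 0.55) = min(1, 1.00) = 1.00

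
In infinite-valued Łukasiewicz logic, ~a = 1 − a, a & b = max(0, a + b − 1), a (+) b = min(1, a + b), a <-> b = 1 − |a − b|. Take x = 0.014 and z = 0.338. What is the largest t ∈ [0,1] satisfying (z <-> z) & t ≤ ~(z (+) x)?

0.648

z <-> z = 1 − |0.338 − 0.338| = 1 − 0.000 = 1.000
So the left factor is z <-> z = 1.000.
z (+) x = min(1, 0.338 + 0.014) = min(1, 0.352) = 0.352
~(z (+) x) = 1 − 0.352 = 0.648
So the right-hand bound is ~(z (+) x) = 0.648.
The residuum of the Łukasiewicz t-norm gives the supremum: min(1, 1 − 1.000 + 0.648).
1 − 1.000 + 0.648 = 0.648, so t = min(1, 0.648) = 0.648.
Check: 1.000 & 0.648 = max(0, 0.648) = 0.648 ≤ 0.648.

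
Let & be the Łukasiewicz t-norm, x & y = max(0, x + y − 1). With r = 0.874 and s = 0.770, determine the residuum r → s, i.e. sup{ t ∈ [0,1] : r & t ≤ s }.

The residuum of the Łukasiewicz t-norm gives the supremum: min(1, 1 − 0.874 + 0.770).
1 − 0.874 + 0.770 = 0.896, so t = min(1, 0.896) = 0.896.
Check: 0.874 & 0.896 = max(0, 0.770) = 0.770 ≤ 0.770.

0.896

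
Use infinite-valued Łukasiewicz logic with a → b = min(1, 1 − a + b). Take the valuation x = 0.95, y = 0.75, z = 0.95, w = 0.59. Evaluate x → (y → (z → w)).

z → w = min(1, 1 − 0.95 + 0.59) = min(1, 0.64) = 0.64
y → (z → w) = min(1, 1 − 0.75 + 0.64) = min(1, 0.89) = 0.89
x → (y → (z → w)) = min(1, 1 − 0.95 + 0.89) = min(1, 0.94) = 0.94

0.94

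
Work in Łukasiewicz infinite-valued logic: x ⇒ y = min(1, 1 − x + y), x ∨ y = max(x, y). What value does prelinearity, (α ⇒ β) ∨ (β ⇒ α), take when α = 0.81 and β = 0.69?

α ⇒ β = min(1, 1 − 0.81 + 0.69) = min(1, 0.88) = 0.88
β ⇒ α = min(1, 1 − 0.69 + 0.81) = min(1, 1.12) = 1.00
(α ⇒ β) ∨ (β ⇒ α) = max(0.88, 1.00) = 1.00
(As expected: a Ł∞-tautology — holds in every MV-chain.)

1.00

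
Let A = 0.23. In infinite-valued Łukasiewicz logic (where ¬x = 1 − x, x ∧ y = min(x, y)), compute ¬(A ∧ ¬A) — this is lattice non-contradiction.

¬A = 1 − 0.23 = 0.77
A ∧ ¬A = min(0.23, 0.77) = 0.23
¬(A ∧ ¬A) = 1 − 0.23 = 0.77
(The value 0.77 < 1 shows this instance is not satisfied; not a Ł∞-tautology — its value is 1 − min(a, 1−a).)

0.77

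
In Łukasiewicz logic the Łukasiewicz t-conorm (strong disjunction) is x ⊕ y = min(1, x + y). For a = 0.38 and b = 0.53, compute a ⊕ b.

a ⊕ b = min(1, 0.38 + 0.53) = min(1, 0.91) = 0.91
For comparison, the Gödel t-conorm max(x, y) would give 0.53.

0.91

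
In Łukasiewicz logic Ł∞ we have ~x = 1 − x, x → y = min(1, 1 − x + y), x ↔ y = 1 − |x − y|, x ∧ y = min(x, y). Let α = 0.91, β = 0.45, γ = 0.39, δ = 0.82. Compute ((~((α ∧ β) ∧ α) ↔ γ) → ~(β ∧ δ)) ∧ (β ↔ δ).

α ∧ β = min(0.91, 0.45) = 0.45
(α ∧ β) ∧ α = min(0.45, 0.91) = 0.45
~((α ∧ β) ∧ α) = 1 − 0.45 = 0.55
~((α ∧ β) ∧ α) ↔ γ = 1 − |0.55 − 0.39| = 1 − 0.16 = 0.84
β ∧ δ = min(0.45, 0.82) = 0.45
~(β ∧ δ) = 1 − 0.45 = 0.55
(~((α ∧ β) ∧ α) ↔ γ) → ~(β ∧ δ) = min(1, 1 − 0.84 + 0.55) = min(1, 0.71) = 0.71
β ↔ δ = 1 − |0.45 − 0.82| = 1 − 0.37 = 0.63
((~((α ∧ β) ∧ α) ↔ γ) → ~(β ∧ δ)) ∧ (β ↔ δ) = min(0.71, 0.63) = 0.63

0.63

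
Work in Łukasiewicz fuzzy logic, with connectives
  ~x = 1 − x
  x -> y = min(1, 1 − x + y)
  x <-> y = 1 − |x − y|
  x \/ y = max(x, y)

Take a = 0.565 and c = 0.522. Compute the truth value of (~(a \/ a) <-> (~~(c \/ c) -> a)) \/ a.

0.565

a \/ a = max(0.565, 0.565) = 0.565
~(a \/ a) = 1 − 0.565 = 0.435
c \/ c = max(0.522, 0.522) = 0.522
~(c \/ c) = 1 − 0.522 = 0.478
~~(c \/ c) = 1 − 0.478 = 0.522
~~(c \/ c) -> a = min(1, 1 − 0.522 + 0.565) = min(1, 1.043) = 1.000
~(a \/ a) <-> (~~(c \/ c) -> a) = 1 − |0.435 − 1.000| = 1 − 0.565 = 0.435
(~(a \/ a) <-> (~~(c \/ c) -> a)) \/ a = max(0.435, 0.565) = 0.565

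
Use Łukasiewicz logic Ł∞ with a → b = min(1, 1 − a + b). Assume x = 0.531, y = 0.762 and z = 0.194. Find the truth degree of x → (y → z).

0.901

y → z = min(1, 1 − 0.762 + 0.194) = min(1, 0.432) = 0.432
x → (y → z) = min(1, 1 − 0.531 + 0.432) = min(1, 0.901) = 0.901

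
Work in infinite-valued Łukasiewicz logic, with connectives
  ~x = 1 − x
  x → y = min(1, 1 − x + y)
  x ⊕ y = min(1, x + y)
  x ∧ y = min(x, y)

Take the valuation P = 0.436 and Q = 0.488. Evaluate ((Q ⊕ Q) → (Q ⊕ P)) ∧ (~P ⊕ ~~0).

Q ⊕ Q = min(1, 0.488 + 0.488) = min(1, 0.976) = 0.976
Q ⊕ P = min(1, 0.488 + 0.436) = min(1, 0.924) = 0.924
(Q ⊕ Q) → (Q ⊕ P) = min(1, 1 − 0.976 + 0.924) = min(1, 0.948) = 0.948
~P = 1 − 0.436 = 0.564
~0 = 1 − 0.000 = 1.000
~~0 = 1 − 1.000 = 0.000
~P ⊕ ~~0 = min(1, 0.564 + 0.000) = min(1, 0.564) = 0.564
((Q ⊕ Q) → (Q ⊕ P)) ∧ (~P ⊕ ~~0) = min(0.948, 0.564) = 0.564

0.564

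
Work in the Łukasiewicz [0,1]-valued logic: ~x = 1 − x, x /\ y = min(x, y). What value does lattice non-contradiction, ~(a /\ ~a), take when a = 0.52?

0.52

~a = 1 − 0.52 = 0.48
a /\ ~a = min(0.52, 0.48) = 0.48
~(a /\ ~a) = 1 − 0.48 = 0.52
(The value 0.52 < 1 shows this instance is not satisfied; not a Ł∞-tautology — its value is 1 − min(a, 1−a).)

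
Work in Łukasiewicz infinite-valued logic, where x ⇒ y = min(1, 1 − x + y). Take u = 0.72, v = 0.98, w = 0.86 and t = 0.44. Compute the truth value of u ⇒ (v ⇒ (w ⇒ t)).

w ⇒ t = min(1, 1 − 0.86 + 0.44) = min(1, 0.58) = 0.58
v ⇒ (w ⇒ t) = min(1, 1 − 0.98 + 0.58) = min(1, 0.60) = 0.60
u ⇒ (v ⇒ (w ⇒ t)) = min(1, 1 − 0.72 + 0.60) = min(1, 0.88) = 0.88

0.88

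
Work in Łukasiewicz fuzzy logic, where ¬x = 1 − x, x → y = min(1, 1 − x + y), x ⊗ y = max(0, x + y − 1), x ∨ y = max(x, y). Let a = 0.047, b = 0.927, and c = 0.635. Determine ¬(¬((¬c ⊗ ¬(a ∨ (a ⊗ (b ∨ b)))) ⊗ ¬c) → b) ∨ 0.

¬c = 1 − 0.635 = 0.365
b ∨ b = max(0.927, 0.927) = 0.927
a ⊗ (b ∨ b) = max(0, 0.047 + 0.927 − 1) = max(0, -0.026) = 0.000
a ∨ (a ⊗ (b ∨ b)) = max(0.047, 0.000) = 0.047
¬(a ∨ (a ⊗ (b ∨ b))) = 1 − 0.047 = 0.953
¬c ⊗ ¬(a ∨ (a ⊗ (b ∨ b))) = max(0, 0.365 + 0.953 − 1) = max(0, 0.318) = 0.318
(¬c ⊗ ¬(a ∨ (a ⊗ (b ∨ b)))) ⊗ ¬c = max(0, 0.318 + 0.365 − 1) = max(0, -0.317) = 0.000
¬((¬c ⊗ ¬(a ∨ (a ⊗ (b ∨ b)))) ⊗ ¬c) = 1 − 0.000 = 1.000
¬((¬c ⊗ ¬(a ∨ (a ⊗ (b ∨ b)))) ⊗ ¬c) → b = min(1, 1 − 1.000 + 0.927) = min(1, 0.927) = 0.927
¬(¬((¬c ⊗ ¬(a ∨ (a ⊗ (b ∨ b)))) ⊗ ¬c) → b) = 1 − 0.927 = 0.073
¬(¬((¬c ⊗ ¬(a ∨ (a ⊗ (b ∨ b)))) ⊗ ¬c) → b) ∨ 0 = max(0.073, 0.000) = 0.073

0.073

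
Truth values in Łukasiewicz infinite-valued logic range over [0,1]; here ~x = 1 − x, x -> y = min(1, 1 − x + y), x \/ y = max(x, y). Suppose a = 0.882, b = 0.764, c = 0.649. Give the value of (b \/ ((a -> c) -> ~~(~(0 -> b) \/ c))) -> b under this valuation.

0.882

a -> c = min(1, 1 − 0.882 + 0.649) = min(1, 0.767) = 0.767
0 -> b = min(1, 1 − 0.000 + 0.764) = min(1, 1.764) = 1.000
~(0 -> b) = 1 − 1.000 = 0.000
~(0 -> b) \/ c = max(0.000, 0.649) = 0.649
~(~(0 -> b) \/ c) = 1 − 0.649 = 0.351
~~(~(0 -> b) \/ c) = 1 − 0.351 = 0.649
(a -> c) -> ~~(~(0 -> b) \/ c) = min(1, 1 − 0.767 + 0.649) = min(1, 0.882) = 0.882
b \/ ((a -> c) -> ~~(~(0 -> b) \/ c)) = max(0.764, 0.882) = 0.882
(b \/ ((a -> c) -> ~~(~(0 -> b) \/ c))) -> b = min(1, 1 − 0.882 + 0.764) = min(1, 0.882) = 0.882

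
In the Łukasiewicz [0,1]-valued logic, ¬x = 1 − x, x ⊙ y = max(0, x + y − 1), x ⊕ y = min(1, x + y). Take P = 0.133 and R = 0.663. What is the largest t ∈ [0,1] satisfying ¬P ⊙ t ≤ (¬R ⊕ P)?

¬P = 1 − 0.133 = 0.867
So the left factor is ¬P = 0.867.
¬R = 1 − 0.663 = 0.337
¬R ⊕ P = min(1, 0.337 + 0.133) = min(1, 0.470) = 0.470
So the right-hand bound is ¬R ⊕ P = 0.470.
The residuum of the Łukasiewicz t-norm gives the supremum: min(1, 1 − 0.867 + 0.470).
1 − 0.867 + 0.470 = 0.603, so t = min(1, 0.603) = 0.603.
Check: 0.867 ⊙ 0.603 = max(0, 0.470) = 0.470 ≤ 0.470.

0.603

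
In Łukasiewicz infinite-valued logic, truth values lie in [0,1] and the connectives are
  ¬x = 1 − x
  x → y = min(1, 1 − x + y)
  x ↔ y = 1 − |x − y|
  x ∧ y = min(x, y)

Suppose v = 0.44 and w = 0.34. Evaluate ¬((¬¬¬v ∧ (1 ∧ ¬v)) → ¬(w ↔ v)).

¬v = 1 − 0.44 = 0.56
¬¬v = 1 − 0.56 = 0.44
¬¬¬v = 1 − 0.44 = 0.56
1 ∧ ¬v = min(1.00, 0.56) = 0.56
¬¬¬v ∧ (1 ∧ ¬v) = min(0.56, 0.56) = 0.56
w ↔ v = 1 − |0.34 − 0.44| = 1 − 0.10 = 0.90
¬(w ↔ v) = 1 − 0.90 = 0.10
(¬¬¬v ∧ (1 ∧ ¬v)) → ¬(w ↔ v) = min(1, 1 − 0.56 + 0.10) = min(1, 0.54) = 0.54
¬((¬¬¬v ∧ (1 ∧ ¬v)) → ¬(w ↔ v)) = 1 − 0.54 = 0.46

0.46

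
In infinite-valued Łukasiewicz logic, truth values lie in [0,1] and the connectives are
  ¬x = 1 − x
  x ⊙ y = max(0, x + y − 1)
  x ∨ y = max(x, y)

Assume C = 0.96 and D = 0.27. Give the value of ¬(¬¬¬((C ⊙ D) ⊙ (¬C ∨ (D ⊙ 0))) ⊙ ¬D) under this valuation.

C ⊙ D = max(0, 0.96 + 0.27 − 1) = max(0, 0.23) = 0.23
¬C = 1 − 0.96 = 0.04
D ⊙ 0 = max(0, 0.27 + 0.00 − 1) = max(0, -0.73) = 0.00
¬C ∨ (D ⊙ 0) = max(0.04, 0.00) = 0.04
(C ⊙ D) ⊙ (¬C ∨ (D ⊙ 0)) = max(0, 0.23 + 0.04 − 1) = max(0, -0.73) = 0.00
¬((C ⊙ D) ⊙ (¬C ∨ (D ⊙ 0))) = 1 − 0.00 = 1.00
¬¬((C ⊙ D) ⊙ (¬C ∨ (D ⊙ 0))) = 1 − 1.00 = 0.00
¬¬¬((C ⊙ D) ⊙ (¬C ∨ (D ⊙ 0))) = 1 − 0.00 = 1.00
¬D = 1 − 0.27 = 0.73
¬¬¬((C ⊙ D) ⊙ (¬C ∨ (D ⊙ 0))) ⊙ ¬D = max(0, 1.00 + 0.73 − 1) = max(0, 0.73) = 0.73
¬(¬¬¬((C ⊙ D) ⊙ (¬C ∨ (D ⊙ 0))) ⊙ ¬D) = 1 − 0.73 = 0.27

0.27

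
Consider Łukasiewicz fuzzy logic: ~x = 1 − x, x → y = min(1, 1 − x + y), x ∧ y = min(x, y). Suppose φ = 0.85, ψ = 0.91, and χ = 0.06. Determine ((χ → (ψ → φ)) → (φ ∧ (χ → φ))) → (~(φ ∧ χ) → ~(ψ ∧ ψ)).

ψ → φ = min(1, 1 − 0.91 + 0.85) = min(1, 0.94) = 0.94
χ → (ψ → φ) = min(1, 1 − 0.06 + 0.94) = min(1, 1.88) = 1.00
χ → φ = min(1, 1 − 0.06 + 0.85) = min(1, 1.79) = 1.00
φ ∧ (χ → φ) = min(0.85, 1.00) = 0.85
(χ → (ψ → φ)) → (φ ∧ (χ → φ)) = min(1, 1 − 1.00 + 0.85) = min(1, 0.85) = 0.85
φ ∧ χ = min(0.85, 0.06) = 0.06
~(φ ∧ χ) = 1 − 0.06 = 0.94
ψ ∧ ψ = min(0.91, 0.91) = 0.91
~(ψ ∧ ψ) = 1 − 0.91 = 0.09
~(φ ∧ χ) → ~(ψ ∧ ψ) = min(1, 1 − 0.94 + 0.09) = min(1, 0.15) = 0.15
((χ → (ψ → φ)) → (φ ∧ (χ → φ))) → (~(φ ∧ χ) → ~(ψ ∧ ψ)) = min(1, 1 − 0.85 + 0.15) = min(1, 0.30) = 0.30

0.30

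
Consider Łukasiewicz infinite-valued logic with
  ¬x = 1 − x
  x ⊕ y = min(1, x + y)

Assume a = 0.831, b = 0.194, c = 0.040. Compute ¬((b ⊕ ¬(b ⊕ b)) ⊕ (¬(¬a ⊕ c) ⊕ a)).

b ⊕ b = min(1, 0.194 + 0.194) = min(1, 0.388) = 0.388
¬(b ⊕ b) = 1 − 0.388 = 0.612
b ⊕ ¬(b ⊕ b) = min(1, 0.194 + 0.612) = min(1, 0.806) = 0.806
¬a = 1 − 0.831 = 0.169
¬a ⊕ c = min(1, 0.169 + 0.040) = min(1, 0.209) = 0.209
¬(¬a ⊕ c) = 1 − 0.209 = 0.791
¬(¬a ⊕ c) ⊕ a = min(1, 0.791 + 0.831) = min(1, 1.622) = 1.000
(b ⊕ ¬(b ⊕ b)) ⊕ (¬(¬a ⊕ c) ⊕ a) = min(1, 0.806 + 1.000) = min(1, 1.806) = 1.000
¬((b ⊕ ¬(b ⊕ b)) ⊕ (¬(¬a ⊕ c) ⊕ a)) = 1 − 1.000 = 0.000

0.000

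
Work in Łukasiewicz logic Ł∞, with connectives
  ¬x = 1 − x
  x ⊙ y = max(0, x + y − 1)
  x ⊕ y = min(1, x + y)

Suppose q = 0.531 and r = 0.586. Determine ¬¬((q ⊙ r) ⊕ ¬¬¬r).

0.531

q ⊙ r = max(0, 0.531 + 0.586 − 1) = max(0, 0.117) = 0.117
¬r = 1 − 0.586 = 0.414
¬¬r = 1 − 0.414 = 0.586
¬¬¬r = 1 − 0.586 = 0.414
(q ⊙ r) ⊕ ¬¬¬r = min(1, 0.117 + 0.414) = min(1, 0.531) = 0.531
¬((q ⊙ r) ⊕ ¬¬¬r) = 1 − 0.531 = 0.469
¬¬((q ⊙ r) ⊕ ¬¬¬r) = 1 − 0.469 = 0.531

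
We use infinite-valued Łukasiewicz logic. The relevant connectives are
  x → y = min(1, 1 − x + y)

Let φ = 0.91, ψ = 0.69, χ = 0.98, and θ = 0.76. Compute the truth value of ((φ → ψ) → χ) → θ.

0.76

φ → ψ = min(1, 1 − 0.91 + 0.69) = min(1, 0.78) = 0.78
(φ → ψ) → χ = min(1, 1 − 0.78 + 0.98) = min(1, 1.20) = 1.00
((φ → ψ) → χ) → θ = min(1, 1 − 1.00 + 0.76) = min(1, 0.76) = 0.76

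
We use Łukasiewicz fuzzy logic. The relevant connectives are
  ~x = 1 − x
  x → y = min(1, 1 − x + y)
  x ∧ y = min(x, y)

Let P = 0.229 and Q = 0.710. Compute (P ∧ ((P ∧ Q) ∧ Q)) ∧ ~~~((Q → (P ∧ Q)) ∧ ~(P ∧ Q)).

0.229

P ∧ Q = min(0.229, 0.710) = 0.229
(P ∧ Q) ∧ Q = min(0.229, 0.710) = 0.229
P ∧ ((P ∧ Q) ∧ Q) = min(0.229, 0.229) = 0.229
Q → (P ∧ Q) = min(1, 1 − 0.710 + 0.229) = min(1, 0.519) = 0.519
~(P ∧ Q) = 1 − 0.229 = 0.771
(Q → (P ∧ Q)) ∧ ~(P ∧ Q) = min(0.519, 0.771) = 0.519
~((Q → (P ∧ Q)) ∧ ~(P ∧ Q)) = 1 − 0.519 = 0.481
~~((Q → (P ∧ Q)) ∧ ~(P ∧ Q)) = 1 − 0.481 = 0.519
~~~((Q → (P ∧ Q)) ∧ ~(P ∧ Q)) = 1 − 0.519 = 0.481
(P ∧ ((P ∧ Q) ∧ Q)) ∧ ~~~((Q → (P ∧ Q)) ∧ ~(P ∧ Q)) = min(0.229, 0.481) = 0.229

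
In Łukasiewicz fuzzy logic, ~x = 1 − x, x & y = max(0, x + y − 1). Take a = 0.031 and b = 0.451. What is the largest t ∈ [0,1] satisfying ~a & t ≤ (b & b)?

~a = 1 − 0.031 = 0.969
So the left factor is ~a = 0.969.
b & b = max(0, 0.451 + 0.451 − 1) = max(0, -0.098) = 0.000
So the right-hand bound is b & b = 0.000.
The residuum of the Łukasiewicz t-norm gives the supremum: min(1, 1 − 0.969 + 0.000).
1 − 0.969 + 0.000 = 0.031, so t = min(1, 0.031) = 0.031.
Check: 0.969 & 0.031 = max(0, 0.000) = 0.000 ≤ 0.000.

0.031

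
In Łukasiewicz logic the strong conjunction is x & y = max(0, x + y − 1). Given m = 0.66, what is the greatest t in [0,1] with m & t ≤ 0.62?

0.96

The residuum of the Łukasiewicz t-norm gives the supremum: min(1, 1 − 0.66 + 0.62).
1 − 0.66 + 0.62 = 0.96, so t = min(1, 0.96) = 0.96.
Check: 0.66 & 0.96 = max(0, 0.62) = 0.62 ≤ 0.62.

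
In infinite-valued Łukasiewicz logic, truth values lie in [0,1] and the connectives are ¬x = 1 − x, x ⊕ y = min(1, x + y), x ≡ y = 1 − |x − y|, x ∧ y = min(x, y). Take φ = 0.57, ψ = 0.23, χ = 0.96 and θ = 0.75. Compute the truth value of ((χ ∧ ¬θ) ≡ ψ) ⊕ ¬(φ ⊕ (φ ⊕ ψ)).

¬θ = 1 − 0.75 = 0.25
χ ∧ ¬θ = min(0.96, 0.25) = 0.25
(χ ∧ ¬θ) ≡ ψ = 1 − |0.25 − 0.23| = 1 − 0.02 = 0.98
φ ⊕ ψ = min(1, 0.57 + 0.23) = min(1, 0.80) = 0.80
φ ⊕ (φ ⊕ ψ) = min(1, 0.57 + 0.80) = min(1, 1.37) = 1.00
¬(φ ⊕ (φ ⊕ ψ)) = 1 − 1.00 = 0.00
((χ ∧ ¬θ) ≡ ψ) ⊕ ¬(φ ⊕ (φ ⊕ ψ)) = min(1, 0.98 + 0.00) = min(1, 0.98) = 0.98

0.98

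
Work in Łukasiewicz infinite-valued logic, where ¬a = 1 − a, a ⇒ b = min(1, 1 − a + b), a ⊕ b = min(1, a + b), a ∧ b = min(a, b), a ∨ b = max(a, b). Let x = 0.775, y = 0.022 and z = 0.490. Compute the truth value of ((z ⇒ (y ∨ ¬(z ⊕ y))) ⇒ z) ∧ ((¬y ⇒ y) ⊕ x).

0.492

z ⊕ y = min(1, 0.490 + 0.022) = min(1, 0.512) = 0.512
¬(z ⊕ y) = 1 − 0.512 = 0.488
y ∨ ¬(z ⊕ y) = max(0.022, 0.488) = 0.488
z ⇒ (y ∨ ¬(z ⊕ y)) = min(1, 1 − 0.490 + 0.488) = min(1, 0.998) = 0.998
(z ⇒ (y ∨ ¬(z ⊕ y))) ⇒ z = min(1, 1 − 0.998 + 0.490) = min(1, 0.492) = 0.492
¬y = 1 − 0.022 = 0.978
¬y ⇒ y = min(1, 1 − 0.978 + 0.022) = min(1, 0.044) = 0.044
(¬y ⇒ y) ⊕ x = min(1, 0.044 + 0.775) = min(1, 0.819) = 0.819
((z ⇒ (y ∨ ¬(z ⊕ y))) ⇒ z) ∧ ((¬y ⇒ y) ⊕ x) = min(0.492, 0.819) = 0.492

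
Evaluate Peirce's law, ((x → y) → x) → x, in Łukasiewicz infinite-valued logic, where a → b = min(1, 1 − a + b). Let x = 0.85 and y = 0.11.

x → y = min(1, 1 − 0.85 + 0.11) = min(1, 0.26) = 0.26
(x → y) → x = min(1, 1 − 0.26 + 0.85) = min(1, 1.59) = 1.00
((x → y) → x) → x = min(1, 1 − 1.00 + 0.85) = min(1, 0.85) = 0.85
(The value 0.85 < 1 shows this instance is not satisfied; not a Ł∞-tautology in general.)

0.85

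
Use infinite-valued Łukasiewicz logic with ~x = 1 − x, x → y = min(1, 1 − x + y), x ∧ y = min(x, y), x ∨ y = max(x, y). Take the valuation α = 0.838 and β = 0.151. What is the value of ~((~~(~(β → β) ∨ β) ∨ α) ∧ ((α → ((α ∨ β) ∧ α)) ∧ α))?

β → β = min(1, 1 − 0.151 + 0.151) = min(1, 1.000) = 1.000
~(β → β) = 1 − 1.000 = 0.000
~(β → β) ∨ β = max(0.000, 0.151) = 0.151
~(~(β → β) ∨ β) = 1 − 0.151 = 0.849
~~(~(β → β) ∨ β) = 1 − 0.849 = 0.151
~~(~(β → β) ∨ β) ∨ α = max(0.151, 0.838) = 0.838
α ∨ β = max(0.838, 0.151) = 0.838
(α ∨ β) ∧ α = min(0.838, 0.838) = 0.838
α → ((α ∨ β) ∧ α) = min(1, 1 − 0.838 + 0.838) = min(1, 1.000) = 1.000
(α → ((α ∨ β) ∧ α)) ∧ α = min(1.000, 0.838) = 0.838
(~~(~(β → β) ∨ β) ∨ α) ∧ ((α → ((α ∨ β) ∧ α)) ∧ α) = min(0.838, 0.838) = 0.838
~((~~(~(β → β) ∨ β) ∨ α) ∧ ((α → ((α ∨ β) ∧ α)) ∧ α)) = 1 − 0.838 = 0.162

0.162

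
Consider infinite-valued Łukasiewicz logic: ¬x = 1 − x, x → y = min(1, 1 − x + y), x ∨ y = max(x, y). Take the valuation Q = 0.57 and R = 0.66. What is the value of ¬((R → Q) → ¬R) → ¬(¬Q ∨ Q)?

R → Q = min(1, 1 − 0.66 + 0.57) = min(1, 0.91) = 0.91
¬R = 1 − 0.66 = 0.34
(R → Q) → ¬R = min(1, 1 − 0.91 + 0.34) = min(1, 0.43) = 0.43
¬((R → Q) → ¬R) = 1 − 0.43 = 0.57
¬Q = 1 − 0.57 = 0.43
¬Q ∨ Q = max(0.43, 0.57) = 0.57
¬(¬Q ∨ Q) = 1 − 0.57 = 0.43
¬((R → Q) → ¬R) → ¬(¬Q ∨ Q) = min(1, 1 − 0.57 + 0.43) = min(1, 0.86) = 0.86

0.86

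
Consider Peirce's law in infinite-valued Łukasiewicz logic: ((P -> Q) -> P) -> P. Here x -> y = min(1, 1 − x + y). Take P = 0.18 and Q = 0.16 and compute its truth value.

0.98

P -> Q = min(1, 1 − 0.18 + 0.16) = min(1, 0.98) = 0.98
(P -> Q) -> P = min(1, 1 − 0.98 + 0.18) = min(1, 0.20) = 0.20
((P -> Q) -> P) -> P = min(1, 1 − 0.20 + 0.18) = min(1, 0.98) = 0.98
(The value 0.98 < 1 shows this instance is not satisfied; not a Ł∞-tautology in general.)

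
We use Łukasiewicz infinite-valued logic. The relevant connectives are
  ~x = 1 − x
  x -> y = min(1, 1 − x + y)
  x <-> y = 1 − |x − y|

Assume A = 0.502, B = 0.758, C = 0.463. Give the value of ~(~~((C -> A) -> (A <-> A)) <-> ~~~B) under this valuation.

0.758

C -> A = min(1, 1 − 0.463 + 0.502) = min(1, 1.039) = 1.000
A <-> A = 1 − |0.502 − 0.502| = 1 − 0.000 = 1.000
(C -> A) -> (A <-> A) = min(1, 1 − 1.000 + 1.000) = min(1, 1.000) = 1.000
~((C -> A) -> (A <-> A)) = 1 − 1.000 = 0.000
~~((C -> A) -> (A <-> A)) = 1 − 0.000 = 1.000
~B = 1 − 0.758 = 0.242
~~B = 1 − 0.242 = 0.758
~~~B = 1 − 0.758 = 0.242
~~((C -> A) -> (A <-> A)) <-> ~~~B = 1 − |1.000 − 0.242| = 1 − 0.758 = 0.242
~(~~((C -> A) -> (A <-> A)) <-> ~~~B) = 1 − 0.242 = 0.758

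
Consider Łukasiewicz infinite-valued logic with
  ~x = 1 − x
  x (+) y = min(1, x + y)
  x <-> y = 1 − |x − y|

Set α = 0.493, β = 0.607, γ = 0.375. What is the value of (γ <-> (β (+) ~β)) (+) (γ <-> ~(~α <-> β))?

1.000

~β = 1 − 0.607 = 0.393
β (+) ~β = min(1, 0.607 + 0.393) = min(1, 1.000) = 1.000
γ <-> (β (+) ~β) = 1 − |0.375 − 1.000| = 1 − 0.625 = 0.375
~α = 1 − 0.493 = 0.507
~α <-> β = 1 − |0.507 − 0.607| = 1 − 0.100 = 0.900
~(~α <-> β) = 1 − 0.900 = 0.100
γ <-> ~(~α <-> β) = 1 − |0.375 − 0.100| = 1 − 0.275 = 0.725
(γ <-> (β (+) ~β)) (+) (γ <-> ~(~α <-> β)) = min(1, 0.375 + 0.725) = min(1, 1.100) = 1.000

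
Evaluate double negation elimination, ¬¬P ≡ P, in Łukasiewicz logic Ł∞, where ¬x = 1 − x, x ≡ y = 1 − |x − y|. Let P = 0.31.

¬P = 1 − 0.31 = 0.69
¬¬P = 1 − 0.69 = 0.31
¬¬P ≡ P = 1 − |0.31 − 0.31| = 1 − 0.00 = 1.00
(As expected: always 1 in Ł∞ since negation is involutive.)

1.00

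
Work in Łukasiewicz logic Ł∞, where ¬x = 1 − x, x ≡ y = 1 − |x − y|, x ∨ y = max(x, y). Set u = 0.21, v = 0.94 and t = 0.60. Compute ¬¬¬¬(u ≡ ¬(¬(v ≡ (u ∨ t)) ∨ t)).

u ∨ t = max(0.21, 0.60) = 0.60
v ≡ (u ∨ t) = 1 − |0.94 − 0.60| = 1 − 0.34 = 0.66
¬(v ≡ (u ∨ t)) = 1 − 0.66 = 0.34
¬(v ≡ (u ∨ t)) ∨ t = max(0.34, 0.60) = 0.60
¬(¬(v ≡ (u ∨ t)) ∨ t) = 1 − 0.60 = 0.40
u ≡ ¬(¬(v ≡ (u ∨ t)) ∨ t) = 1 − |0.21 − 0.40| = 1 − 0.19 = 0.81
¬(u ≡ ¬(¬(v ≡ (u ∨ t)) ∨ t)) = 1 − 0.81 = 0.19
¬¬(u ≡ ¬(¬(v ≡ (u ∨ t)) ∨ t)) = 1 − 0.19 = 0.81
¬¬¬(u ≡ ¬(¬(v ≡ (u ∨ t)) ∨ t)) = 1 − 0.81 = 0.19
¬¬¬¬(u ≡ ¬(¬(v ≡ (u ∨ t)) ∨ t)) = 1 − 0.19 = 0.81

0.81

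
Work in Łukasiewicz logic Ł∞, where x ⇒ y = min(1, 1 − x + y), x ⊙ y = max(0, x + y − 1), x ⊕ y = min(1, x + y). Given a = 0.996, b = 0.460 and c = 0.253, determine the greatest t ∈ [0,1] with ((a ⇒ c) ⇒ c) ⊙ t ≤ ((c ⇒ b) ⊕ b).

a ⇒ c = min(1, 1 − 0.996 + 0.253) = min(1, 0.257) = 0.257
(a ⇒ c) ⇒ c = min(1, 1 − 0.257 + 0.253) = min(1, 0.996) = 0.996
So the left factor is (a ⇒ c) ⇒ c = 0.996.
c ⇒ b = min(1, 1 − 0.253 + 0.460) = min(1, 1.207) = 1.000
(c ⇒ b) ⊕ b = min(1, 1.000 + 0.460) = min(1, 1.460) = 1.000
So the right-hand bound is (c ⇒ b) ⊕ b = 1.000.
The residuum of the Łukasiewicz t-norm gives the supremum: min(1, 1 − 0.996 + 1.000).
1 − 0.996 + 1.000 = 1.004, so t = min(1, 1.004) = 1.000.
Check: 0.996 ⊙ 1.000 = max(0, 0.996) = 0.996 ≤ 1.000.

1.000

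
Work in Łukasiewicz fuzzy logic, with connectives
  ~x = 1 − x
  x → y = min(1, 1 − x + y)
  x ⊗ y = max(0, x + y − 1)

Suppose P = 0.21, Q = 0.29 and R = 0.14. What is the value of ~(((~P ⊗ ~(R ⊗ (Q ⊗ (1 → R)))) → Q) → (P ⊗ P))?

0.50

~P = 1 − 0.21 = 0.79
1 → R = min(1, 1 − 1.00 + 0.14) = min(1, 0.14) = 0.14
Q ⊗ (1 → R) = max(0, 0.29 + 0.14 − 1) = max(0, -0.57) = 0.00
R ⊗ (Q ⊗ (1 → R)) = max(0, 0.14 + 0.00 − 1) = max(0, -0.86) = 0.00
~(R ⊗ (Q ⊗ (1 → R))) = 1 − 0.00 = 1.00
~P ⊗ ~(R ⊗ (Q ⊗ (1 → R))) = max(0, 0.79 + 1.00 − 1) = max(0, 0.79) = 0.79
(~P ⊗ ~(R ⊗ (Q ⊗ (1 → R)))) → Q = min(1, 1 − 0.79 + 0.29) = min(1, 0.50) = 0.50
P ⊗ P = max(0, 0.21 + 0.21 − 1) = max(0, -0.58) = 0.00
((~P ⊗ ~(R ⊗ (Q ⊗ (1 → R)))) → Q) → (P ⊗ P) = min(1, 1 − 0.50 + 0.00) = min(1, 0.50) = 0.50
~(((~P ⊗ ~(R ⊗ (Q ⊗ (1 → R)))) → Q) → (P ⊗ P)) = 1 − 0.50 = 0.50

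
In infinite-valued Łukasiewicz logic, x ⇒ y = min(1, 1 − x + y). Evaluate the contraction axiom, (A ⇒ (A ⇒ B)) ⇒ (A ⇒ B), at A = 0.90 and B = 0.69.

A ⇒ B = min(1, 1 − 0.90 + 0.69) = min(1, 0.79) = 0.79
A ⇒ (A ⇒ B) = min(1, 1 − 0.90 + 0.79) = min(1, 0.89) = 0.89
(A ⇒ (A ⇒ B)) ⇒ (A ⇒ B) = min(1, 1 − 0.89 + 0.79) = min(1, 0.90) = 0.90
(The value 0.90 < 1 shows this instance is not satisfied; fails in Ł∞ (the t-norm is not idempotent).)

0.90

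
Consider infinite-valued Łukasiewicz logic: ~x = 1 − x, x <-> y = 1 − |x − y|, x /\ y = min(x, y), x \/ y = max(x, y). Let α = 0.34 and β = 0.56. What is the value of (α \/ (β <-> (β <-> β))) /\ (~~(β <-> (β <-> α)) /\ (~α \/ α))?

0.56

β <-> β = 1 − |0.56 − 0.56| = 1 − 0.00 = 1.00
β <-> (β <-> β) = 1 − |0.56 − 1.00| = 1 − 0.44 = 0.56
α \/ (β <-> (β <-> β)) = max(0.34, 0.56) = 0.56
β <-> α = 1 − |0.56 − 0.34| = 1 − 0.22 = 0.78
β <-> (β <-> α) = 1 − |0.56 − 0.78| = 1 − 0.22 = 0.78
~(β <-> (β <-> α)) = 1 − 0.78 = 0.22
~~(β <-> (β <-> α)) = 1 − 0.22 = 0.78
~α = 1 − 0.34 = 0.66
~α \/ α = max(0.66, 0.34) = 0.66
~~(β <-> (β <-> α)) /\ (~α \/ α) = min(0.78, 0.66) = 0.66
(α \/ (β <-> (β <-> β))) /\ (~~(β <-> (β <-> α)) /\ (~α \/ α)) = min(0.56, 0.66) = 0.56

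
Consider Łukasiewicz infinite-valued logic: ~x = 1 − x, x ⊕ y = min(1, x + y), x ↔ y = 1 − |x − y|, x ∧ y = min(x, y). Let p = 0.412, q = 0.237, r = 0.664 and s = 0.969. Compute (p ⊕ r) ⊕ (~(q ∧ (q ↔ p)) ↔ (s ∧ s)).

1.000

p ⊕ r = min(1, 0.412 + 0.664) = min(1, 1.076) = 1.000
q ↔ p = 1 − |0.237 − 0.412| = 1 − 0.175 = 0.825
q ∧ (q ↔ p) = min(0.237, 0.825) = 0.237
~(q ∧ (q ↔ p)) = 1 − 0.237 = 0.763
s ∧ s = min(0.969, 0.969) = 0.969
~(q ∧ (q ↔ p)) ↔ (s ∧ s) = 1 − |0.763 − 0.969| = 1 − 0.206 = 0.794
(p ⊕ r) ⊕ (~(q ∧ (q ↔ p)) ↔ (s ∧ s)) = min(1, 1.000 + 0.794) = min(1, 1.794) = 1.000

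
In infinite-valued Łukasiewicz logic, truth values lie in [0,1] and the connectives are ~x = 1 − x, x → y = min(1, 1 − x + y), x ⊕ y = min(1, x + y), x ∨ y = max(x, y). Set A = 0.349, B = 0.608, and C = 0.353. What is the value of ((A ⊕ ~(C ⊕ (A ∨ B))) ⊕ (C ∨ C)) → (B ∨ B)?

A ∨ B = max(0.349, 0.608) = 0.608
C ⊕ (A ∨ B) = min(1, 0.353 + 0.608) = min(1, 0.961) = 0.961
~(C ⊕ (A ∨ B)) = 1 − 0.961 = 0.039
A ⊕ ~(C ⊕ (A ∨ B)) = min(1, 0.349 + 0.039) = min(1, 0.388) = 0.388
C ∨ C = max(0.353, 0.353) = 0.353
(A ⊕ ~(C ⊕ (A ∨ B))) ⊕ (C ∨ C) = min(1, 0.388 + 0.353) = min(1, 0.741) = 0.741
B ∨ B = max(0.608, 0.608) = 0.608
((A ⊕ ~(C ⊕ (A ∨ B))) ⊕ (C ∨ C)) → (B ∨ B) = min(1, 1 − 0.741 + 0.608) = min(1, 0.867) = 0.867

0.867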